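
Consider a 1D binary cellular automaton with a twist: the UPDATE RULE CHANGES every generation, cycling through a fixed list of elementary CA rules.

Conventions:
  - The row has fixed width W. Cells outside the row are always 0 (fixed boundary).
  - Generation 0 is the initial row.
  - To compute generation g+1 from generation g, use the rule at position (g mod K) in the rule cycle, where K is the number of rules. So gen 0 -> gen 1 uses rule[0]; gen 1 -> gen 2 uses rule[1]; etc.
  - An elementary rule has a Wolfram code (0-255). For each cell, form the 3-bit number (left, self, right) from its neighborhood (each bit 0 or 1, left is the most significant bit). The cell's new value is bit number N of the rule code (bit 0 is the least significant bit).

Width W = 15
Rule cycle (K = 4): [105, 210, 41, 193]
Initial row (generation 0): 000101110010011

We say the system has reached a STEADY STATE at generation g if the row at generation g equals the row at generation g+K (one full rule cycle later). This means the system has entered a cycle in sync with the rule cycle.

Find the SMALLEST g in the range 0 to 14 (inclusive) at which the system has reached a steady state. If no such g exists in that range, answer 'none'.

Answer: none

Derivation:
Gen 0: 000101110010011
Gen 1 (rule 105): 110011010000011
Gen 2 (rule 210): 011101001000101
Gen 3 (rule 41): 010010000010010
Gen 4 (rule 193): 000000111000000
Gen 5 (rule 105): 111110101011111
Gen 6 (rule 210): 011110000001111
Gen 7 (rule 41): 010000111101000
Gen 8 (rule 193): 000110011100011
Gen 9 (rule 105): 110110010101011
Gen 10 (rule 210): 010011100000001
Gen 11 (rule 41): 000010001111100
Gen 12 (rule 193): 111000100111101
Gen 13 (rule 105): 101010000100110
Gen 14 (rule 210): 000001001011011
Gen 15 (rule 41): 111100000110110
Gen 16 (rule 193): 011101110010010
Gen 17 (rule 105): 010111010000000
Gen 18 (rule 210): 100011001000000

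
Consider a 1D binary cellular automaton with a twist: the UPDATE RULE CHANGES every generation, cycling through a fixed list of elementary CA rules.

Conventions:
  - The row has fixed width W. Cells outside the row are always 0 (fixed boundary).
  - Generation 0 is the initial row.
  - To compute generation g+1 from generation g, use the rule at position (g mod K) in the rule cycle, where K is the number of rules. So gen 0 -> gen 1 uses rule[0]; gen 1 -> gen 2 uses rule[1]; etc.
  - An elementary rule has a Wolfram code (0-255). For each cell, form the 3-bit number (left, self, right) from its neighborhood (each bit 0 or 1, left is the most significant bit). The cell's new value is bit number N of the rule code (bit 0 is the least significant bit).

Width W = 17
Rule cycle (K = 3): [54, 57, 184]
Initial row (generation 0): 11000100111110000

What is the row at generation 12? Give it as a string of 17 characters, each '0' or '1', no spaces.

Answer: 01001010001111110

Derivation:
Gen 0: 11000100111110000
Gen 1 (rule 54): 00101111000001000
Gen 2 (rule 57): 10011000111100111
Gen 3 (rule 184): 01010100111010110
Gen 4 (rule 54): 11111111000111001
Gen 5 (rule 57): 10000000110100100
Gen 6 (rule 184): 01000000101010010
Gen 7 (rule 54): 11100001111111111
Gen 8 (rule 57): 10011101000000000
Gen 9 (rule 184): 01011010100000000
Gen 10 (rule 54): 11100111110000000
Gen 11 (rule 57): 10010100001111111
Gen 12 (rule 184): 01001010001111110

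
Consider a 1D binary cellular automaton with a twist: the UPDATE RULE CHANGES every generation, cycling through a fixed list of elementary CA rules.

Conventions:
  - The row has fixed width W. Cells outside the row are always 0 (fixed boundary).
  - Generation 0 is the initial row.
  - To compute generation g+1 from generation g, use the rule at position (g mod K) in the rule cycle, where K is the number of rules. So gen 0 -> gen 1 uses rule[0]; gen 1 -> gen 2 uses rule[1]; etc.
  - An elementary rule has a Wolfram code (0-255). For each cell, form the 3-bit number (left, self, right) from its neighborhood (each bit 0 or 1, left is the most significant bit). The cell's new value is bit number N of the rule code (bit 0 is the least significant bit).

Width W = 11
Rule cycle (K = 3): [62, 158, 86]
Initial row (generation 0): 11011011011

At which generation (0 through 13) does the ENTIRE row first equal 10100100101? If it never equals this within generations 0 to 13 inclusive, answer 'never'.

Gen 0: 11011011011
Gen 1 (rule 62): 10110110110
Gen 2 (rule 158): 10100100101
Gen 3 (rule 86): 10111111101
Gen 4 (rule 62): 11100000011
Gen 5 (rule 158): 11010000110
Gen 6 (rule 86): 01011001011
Gen 7 (rule 62): 11110111110
Gen 8 (rule 158): 11100111101
Gen 9 (rule 86): 00111000101
Gen 10 (rule 62): 01100101111
Gen 11 (rule 158): 11011101110
Gen 12 (rule 86): 01000100011
Gen 13 (rule 62): 11101110110

Answer: 2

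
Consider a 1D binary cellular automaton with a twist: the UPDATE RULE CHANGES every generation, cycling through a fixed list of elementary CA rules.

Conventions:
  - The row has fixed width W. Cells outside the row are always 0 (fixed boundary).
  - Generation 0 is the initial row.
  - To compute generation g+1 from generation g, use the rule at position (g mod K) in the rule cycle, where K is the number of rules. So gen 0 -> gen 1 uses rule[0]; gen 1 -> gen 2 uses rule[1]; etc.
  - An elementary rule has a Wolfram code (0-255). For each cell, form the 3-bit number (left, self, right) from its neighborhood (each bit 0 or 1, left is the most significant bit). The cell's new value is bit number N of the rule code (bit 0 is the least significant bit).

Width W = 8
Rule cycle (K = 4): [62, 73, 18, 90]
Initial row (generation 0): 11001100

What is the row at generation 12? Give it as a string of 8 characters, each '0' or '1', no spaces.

Answer: 10100101

Derivation:
Gen 0: 11001100
Gen 1 (rule 62): 10111010
Gen 2 (rule 73): 00101000
Gen 3 (rule 18): 01000100
Gen 4 (rule 90): 10101010
Gen 5 (rule 62): 11111111
Gen 6 (rule 73): 10000001
Gen 7 (rule 18): 01000010
Gen 8 (rule 90): 10100101
Gen 9 (rule 62): 11111111
Gen 10 (rule 73): 10000001
Gen 11 (rule 18): 01000010
Gen 12 (rule 90): 10100101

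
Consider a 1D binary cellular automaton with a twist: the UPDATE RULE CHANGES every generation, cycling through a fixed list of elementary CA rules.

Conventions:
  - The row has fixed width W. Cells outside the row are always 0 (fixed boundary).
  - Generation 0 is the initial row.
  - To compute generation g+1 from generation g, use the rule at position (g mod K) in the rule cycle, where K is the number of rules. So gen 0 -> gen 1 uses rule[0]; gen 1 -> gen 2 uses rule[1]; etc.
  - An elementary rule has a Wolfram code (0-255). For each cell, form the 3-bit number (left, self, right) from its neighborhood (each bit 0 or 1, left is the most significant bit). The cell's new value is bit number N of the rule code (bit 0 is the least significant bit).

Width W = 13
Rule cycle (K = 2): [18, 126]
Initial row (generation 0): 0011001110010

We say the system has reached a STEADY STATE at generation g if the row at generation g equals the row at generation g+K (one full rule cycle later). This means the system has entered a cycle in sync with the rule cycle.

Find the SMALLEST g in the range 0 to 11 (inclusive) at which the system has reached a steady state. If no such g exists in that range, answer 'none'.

Gen 0: 0011001110010
Gen 1 (rule 18): 0100110001101
Gen 2 (rule 126): 1111111011111
Gen 3 (rule 18): 0000000000000
Gen 4 (rule 126): 0000000000000
Gen 5 (rule 18): 0000000000000
Gen 6 (rule 126): 0000000000000
Gen 7 (rule 18): 0000000000000
Gen 8 (rule 126): 0000000000000
Gen 9 (rule 18): 0000000000000
Gen 10 (rule 126): 0000000000000
Gen 11 (rule 18): 0000000000000
Gen 12 (rule 126): 0000000000000
Gen 13 (rule 18): 0000000000000

Answer: 3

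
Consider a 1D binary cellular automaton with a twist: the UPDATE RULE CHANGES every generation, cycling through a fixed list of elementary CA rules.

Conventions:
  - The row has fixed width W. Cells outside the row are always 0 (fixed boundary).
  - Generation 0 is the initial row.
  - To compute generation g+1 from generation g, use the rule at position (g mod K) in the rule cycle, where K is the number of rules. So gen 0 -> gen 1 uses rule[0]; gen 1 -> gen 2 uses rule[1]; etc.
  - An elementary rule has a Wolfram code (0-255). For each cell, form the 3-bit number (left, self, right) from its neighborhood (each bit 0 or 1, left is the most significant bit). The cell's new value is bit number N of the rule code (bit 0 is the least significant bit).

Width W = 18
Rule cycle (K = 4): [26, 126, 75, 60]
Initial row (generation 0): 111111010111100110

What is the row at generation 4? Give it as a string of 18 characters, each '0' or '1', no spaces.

Gen 0: 111111010111100110
Gen 1 (rule 26): 100000000100011101
Gen 2 (rule 126): 110000001110110111
Gen 3 (rule 75): 110111111010110101
Gen 4 (rule 60): 101100000111101111

Answer: 101100000111101111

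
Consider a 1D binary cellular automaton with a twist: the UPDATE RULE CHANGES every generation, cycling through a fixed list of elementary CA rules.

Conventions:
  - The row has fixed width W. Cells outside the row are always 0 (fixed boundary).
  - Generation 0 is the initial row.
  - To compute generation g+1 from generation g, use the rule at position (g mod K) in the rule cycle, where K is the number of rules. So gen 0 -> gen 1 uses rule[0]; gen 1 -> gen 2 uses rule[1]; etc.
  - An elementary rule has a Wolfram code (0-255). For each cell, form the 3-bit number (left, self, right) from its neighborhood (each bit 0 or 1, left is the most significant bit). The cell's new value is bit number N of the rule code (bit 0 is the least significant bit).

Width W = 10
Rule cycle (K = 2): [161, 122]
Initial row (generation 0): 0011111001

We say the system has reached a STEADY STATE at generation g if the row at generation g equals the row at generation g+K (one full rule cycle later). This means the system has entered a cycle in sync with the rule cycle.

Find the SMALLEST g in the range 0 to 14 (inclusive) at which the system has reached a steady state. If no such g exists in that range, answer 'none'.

Answer: 5

Derivation:
Gen 0: 0011111001
Gen 1 (rule 161): 1001110000
Gen 2 (rule 122): 0111011000
Gen 3 (rule 161): 0010100011
Gen 4 (rule 122): 0101010111
Gen 5 (rule 161): 0010101010
Gen 6 (rule 122): 0101010101
Gen 7 (rule 161): 0010101010
Gen 8 (rule 122): 0101010101
Gen 9 (rule 161): 0010101010
Gen 10 (rule 122): 0101010101
Gen 11 (rule 161): 0010101010
Gen 12 (rule 122): 0101010101
Gen 13 (rule 161): 0010101010
Gen 14 (rule 122): 0101010101
Gen 15 (rule 161): 0010101010
Gen 16 (rule 122): 0101010101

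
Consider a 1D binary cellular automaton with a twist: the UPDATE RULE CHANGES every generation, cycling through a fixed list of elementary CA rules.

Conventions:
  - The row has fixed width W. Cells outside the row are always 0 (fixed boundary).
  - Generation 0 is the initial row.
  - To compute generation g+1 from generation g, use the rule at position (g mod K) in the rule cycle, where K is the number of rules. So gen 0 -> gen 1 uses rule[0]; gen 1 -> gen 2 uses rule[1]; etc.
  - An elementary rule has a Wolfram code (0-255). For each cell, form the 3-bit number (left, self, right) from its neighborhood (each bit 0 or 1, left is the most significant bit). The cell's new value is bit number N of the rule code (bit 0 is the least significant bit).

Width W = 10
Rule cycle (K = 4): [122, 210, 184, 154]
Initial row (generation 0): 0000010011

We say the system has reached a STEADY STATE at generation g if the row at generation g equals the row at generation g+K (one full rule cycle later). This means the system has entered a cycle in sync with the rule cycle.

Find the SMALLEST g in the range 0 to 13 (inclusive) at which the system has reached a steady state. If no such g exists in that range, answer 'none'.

Gen 0: 0000010011
Gen 1 (rule 122): 0000101111
Gen 2 (rule 210): 0001000111
Gen 3 (rule 184): 0000100110
Gen 4 (rule 154): 0001011101
Gen 5 (rule 122): 0010110110
Gen 6 (rule 210): 0100010011
Gen 7 (rule 184): 0010001010
Gen 8 (rule 154): 0101010001
Gen 9 (rule 122): 1010101010
Gen 10 (rule 210): 0000000001
Gen 11 (rule 184): 0000000000
Gen 12 (rule 154): 0000000000
Gen 13 (rule 122): 0000000000
Gen 14 (rule 210): 0000000000
Gen 15 (rule 184): 0000000000
Gen 16 (rule 154): 0000000000
Gen 17 (rule 122): 0000000000

Answer: 11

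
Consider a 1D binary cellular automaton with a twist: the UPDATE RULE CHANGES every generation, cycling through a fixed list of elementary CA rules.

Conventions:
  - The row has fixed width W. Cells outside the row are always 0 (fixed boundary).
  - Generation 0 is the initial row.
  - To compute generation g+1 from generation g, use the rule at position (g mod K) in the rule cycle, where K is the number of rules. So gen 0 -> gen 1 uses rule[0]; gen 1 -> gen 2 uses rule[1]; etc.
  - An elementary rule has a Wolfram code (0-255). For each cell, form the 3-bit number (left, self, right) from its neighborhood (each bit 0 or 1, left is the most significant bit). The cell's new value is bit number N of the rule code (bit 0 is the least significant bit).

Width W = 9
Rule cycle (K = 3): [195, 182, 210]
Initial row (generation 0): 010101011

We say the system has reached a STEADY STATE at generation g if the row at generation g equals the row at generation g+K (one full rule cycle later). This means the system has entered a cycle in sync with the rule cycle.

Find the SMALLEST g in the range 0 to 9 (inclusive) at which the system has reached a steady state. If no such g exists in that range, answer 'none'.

Gen 0: 010101011
Gen 1 (rule 195): 100000001
Gen 2 (rule 182): 110000011
Gen 3 (rule 210): 011000101
Gen 4 (rule 195): 101011000
Gen 5 (rule 182): 111100100
Gen 6 (rule 210): 011111010
Gen 7 (rule 195): 101111000
Gen 8 (rule 182): 110110100
Gen 9 (rule 210): 010010010
Gen 10 (rule 195): 100100100
Gen 11 (rule 182): 111111110
Gen 12 (rule 210): 011111111

Answer: none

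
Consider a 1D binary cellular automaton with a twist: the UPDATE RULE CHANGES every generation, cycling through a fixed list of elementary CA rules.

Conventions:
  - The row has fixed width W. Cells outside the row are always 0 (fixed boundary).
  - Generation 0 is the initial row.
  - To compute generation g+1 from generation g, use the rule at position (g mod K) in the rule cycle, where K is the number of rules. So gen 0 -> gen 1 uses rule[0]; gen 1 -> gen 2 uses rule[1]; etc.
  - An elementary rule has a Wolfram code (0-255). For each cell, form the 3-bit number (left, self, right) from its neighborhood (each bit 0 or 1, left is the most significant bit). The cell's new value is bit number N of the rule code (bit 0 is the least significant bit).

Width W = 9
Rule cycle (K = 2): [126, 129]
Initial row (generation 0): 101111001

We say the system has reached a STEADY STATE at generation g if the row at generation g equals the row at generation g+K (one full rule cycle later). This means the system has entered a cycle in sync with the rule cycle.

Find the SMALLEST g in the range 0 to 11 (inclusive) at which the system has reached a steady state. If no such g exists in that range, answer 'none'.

Answer: 1

Derivation:
Gen 0: 101111001
Gen 1 (rule 126): 111001111
Gen 2 (rule 129): 010000110
Gen 3 (rule 126): 111001111
Gen 4 (rule 129): 010000110
Gen 5 (rule 126): 111001111
Gen 6 (rule 129): 010000110
Gen 7 (rule 126): 111001111
Gen 8 (rule 129): 010000110
Gen 9 (rule 126): 111001111
Gen 10 (rule 129): 010000110
Gen 11 (rule 126): 111001111
Gen 12 (rule 129): 010000110
Gen 13 (rule 126): 111001111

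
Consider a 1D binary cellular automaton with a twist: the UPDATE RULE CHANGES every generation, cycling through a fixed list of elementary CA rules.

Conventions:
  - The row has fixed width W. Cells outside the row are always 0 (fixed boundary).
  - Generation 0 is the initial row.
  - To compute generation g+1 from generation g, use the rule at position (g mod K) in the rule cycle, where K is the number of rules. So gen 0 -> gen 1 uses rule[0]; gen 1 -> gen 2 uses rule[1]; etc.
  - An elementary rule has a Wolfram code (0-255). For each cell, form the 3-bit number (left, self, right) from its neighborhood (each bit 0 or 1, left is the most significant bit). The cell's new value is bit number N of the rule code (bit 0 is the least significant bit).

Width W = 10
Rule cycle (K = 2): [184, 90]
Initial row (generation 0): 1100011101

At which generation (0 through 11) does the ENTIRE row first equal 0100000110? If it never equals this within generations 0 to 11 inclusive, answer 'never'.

Gen 0: 1100011101
Gen 1 (rule 184): 1010011010
Gen 2 (rule 90): 0001111001
Gen 3 (rule 184): 0001110100
Gen 4 (rule 90): 0011010010
Gen 5 (rule 184): 0010101001
Gen 6 (rule 90): 0100000110
Gen 7 (rule 184): 0010000101
Gen 8 (rule 90): 0101001000
Gen 9 (rule 184): 0010100100
Gen 10 (rule 90): 0100011010
Gen 11 (rule 184): 0010010101

Answer: 6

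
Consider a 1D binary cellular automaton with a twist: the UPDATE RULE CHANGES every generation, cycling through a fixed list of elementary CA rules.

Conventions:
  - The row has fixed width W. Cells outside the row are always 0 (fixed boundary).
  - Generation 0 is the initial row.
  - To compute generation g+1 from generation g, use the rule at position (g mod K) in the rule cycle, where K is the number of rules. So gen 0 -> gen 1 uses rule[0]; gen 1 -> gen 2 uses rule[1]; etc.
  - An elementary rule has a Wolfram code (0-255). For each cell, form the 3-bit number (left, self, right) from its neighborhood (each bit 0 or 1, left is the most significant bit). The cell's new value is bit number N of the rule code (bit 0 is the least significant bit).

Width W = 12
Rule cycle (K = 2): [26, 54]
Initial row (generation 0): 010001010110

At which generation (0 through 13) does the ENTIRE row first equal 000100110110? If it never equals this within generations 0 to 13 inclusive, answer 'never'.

Gen 0: 010001010110
Gen 1 (rule 26): 101010000101
Gen 2 (rule 54): 111111001111
Gen 3 (rule 26): 100000111000
Gen 4 (rule 54): 110001000100
Gen 5 (rule 26): 101010101010
Gen 6 (rule 54): 111111111111
Gen 7 (rule 26): 100000000000
Gen 8 (rule 54): 110000000000
Gen 9 (rule 26): 101000000000
Gen 10 (rule 54): 111100000000
Gen 11 (rule 26): 100010000000
Gen 12 (rule 54): 110111000000
Gen 13 (rule 26): 100100100000

Answer: never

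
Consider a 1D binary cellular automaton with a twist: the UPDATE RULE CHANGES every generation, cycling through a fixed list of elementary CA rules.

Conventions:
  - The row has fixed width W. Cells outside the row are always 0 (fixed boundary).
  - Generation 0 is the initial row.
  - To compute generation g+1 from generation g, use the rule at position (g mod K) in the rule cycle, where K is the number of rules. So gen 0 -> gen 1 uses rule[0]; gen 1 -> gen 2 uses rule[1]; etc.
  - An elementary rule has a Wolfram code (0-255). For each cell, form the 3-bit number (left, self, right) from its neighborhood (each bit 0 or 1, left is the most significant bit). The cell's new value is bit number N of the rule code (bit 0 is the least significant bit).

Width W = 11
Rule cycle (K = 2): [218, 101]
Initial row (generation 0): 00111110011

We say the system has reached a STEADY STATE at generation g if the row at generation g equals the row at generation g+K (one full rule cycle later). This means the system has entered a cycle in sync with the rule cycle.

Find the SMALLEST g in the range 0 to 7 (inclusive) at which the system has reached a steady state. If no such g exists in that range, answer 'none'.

Gen 0: 00111110011
Gen 1 (rule 218): 01111111111
Gen 2 (rule 101): 00000000001
Gen 3 (rule 218): 00000000010
Gen 4 (rule 101): 11111111010
Gen 5 (rule 218): 11111111001
Gen 6 (rule 101): 00000001001
Gen 7 (rule 218): 00000010110
Gen 8 (rule 101): 11111011010
Gen 9 (rule 218): 11111011001

Answer: none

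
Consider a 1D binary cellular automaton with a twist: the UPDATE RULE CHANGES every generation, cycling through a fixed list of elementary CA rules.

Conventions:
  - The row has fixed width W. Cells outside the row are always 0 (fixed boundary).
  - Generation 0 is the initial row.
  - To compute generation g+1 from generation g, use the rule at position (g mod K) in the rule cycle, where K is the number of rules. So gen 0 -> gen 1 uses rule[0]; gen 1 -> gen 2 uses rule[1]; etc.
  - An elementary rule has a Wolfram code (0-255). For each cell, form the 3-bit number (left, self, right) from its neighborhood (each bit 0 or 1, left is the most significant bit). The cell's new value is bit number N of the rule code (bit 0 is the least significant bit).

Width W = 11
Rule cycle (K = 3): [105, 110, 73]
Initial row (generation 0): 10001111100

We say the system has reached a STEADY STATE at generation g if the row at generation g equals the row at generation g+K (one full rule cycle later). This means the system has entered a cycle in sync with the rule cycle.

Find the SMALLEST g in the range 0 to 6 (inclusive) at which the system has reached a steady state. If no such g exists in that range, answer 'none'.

Gen 0: 10001111100
Gen 1 (rule 105): 00101000101
Gen 2 (rule 110): 01111001111
Gen 3 (rule 73): 01001001001
Gen 4 (rule 105): 00000000000
Gen 5 (rule 110): 00000000000
Gen 6 (rule 73): 11111111111
Gen 7 (rule 105): 10000000001
Gen 8 (rule 110): 10000000011
Gen 9 (rule 73): 00111111011

Answer: none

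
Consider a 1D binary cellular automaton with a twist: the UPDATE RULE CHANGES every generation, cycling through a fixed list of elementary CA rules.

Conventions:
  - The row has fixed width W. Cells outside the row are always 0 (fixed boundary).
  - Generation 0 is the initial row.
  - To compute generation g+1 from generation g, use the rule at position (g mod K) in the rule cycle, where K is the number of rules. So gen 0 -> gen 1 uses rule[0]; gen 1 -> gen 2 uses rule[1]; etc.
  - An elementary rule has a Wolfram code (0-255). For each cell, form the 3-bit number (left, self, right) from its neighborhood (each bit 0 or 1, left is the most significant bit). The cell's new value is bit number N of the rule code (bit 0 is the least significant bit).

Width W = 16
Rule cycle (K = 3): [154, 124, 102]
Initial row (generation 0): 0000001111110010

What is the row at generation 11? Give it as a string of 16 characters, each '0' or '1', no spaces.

Gen 0: 0000001111110010
Gen 1 (rule 154): 0000011111101101
Gen 2 (rule 124): 0000010000111111
Gen 3 (rule 102): 0000110001000001
Gen 4 (rule 154): 0001101010100010
Gen 5 (rule 124): 0001111111110011
Gen 6 (rule 102): 0010000000010101
Gen 7 (rule 154): 0101000000100000
Gen 8 (rule 124): 0111100000110000
Gen 9 (rule 102): 1000100001010000
Gen 10 (rule 154): 0101010010001000
Gen 11 (rule 124): 0111111011001100

Answer: 0111111011001100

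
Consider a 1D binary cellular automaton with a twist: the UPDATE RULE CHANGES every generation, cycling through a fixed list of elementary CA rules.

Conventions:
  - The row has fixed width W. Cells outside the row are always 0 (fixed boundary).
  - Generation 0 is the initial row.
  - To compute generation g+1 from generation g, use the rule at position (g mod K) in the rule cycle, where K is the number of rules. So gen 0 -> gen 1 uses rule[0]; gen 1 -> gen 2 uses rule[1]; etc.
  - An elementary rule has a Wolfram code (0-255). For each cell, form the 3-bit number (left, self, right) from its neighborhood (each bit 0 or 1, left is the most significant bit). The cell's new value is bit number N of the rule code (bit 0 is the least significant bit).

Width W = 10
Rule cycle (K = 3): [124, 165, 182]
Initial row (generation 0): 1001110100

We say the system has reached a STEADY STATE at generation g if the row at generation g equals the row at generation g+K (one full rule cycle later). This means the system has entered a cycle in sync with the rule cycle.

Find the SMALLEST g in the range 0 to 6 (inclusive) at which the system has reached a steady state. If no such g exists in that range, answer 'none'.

Answer: 4

Derivation:
Gen 0: 1001110100
Gen 1 (rule 124): 1101011110
Gen 2 (rule 165): 0011101100
Gen 3 (rule 182): 0101010010
Gen 4 (rule 124): 0111111011
Gen 5 (rule 165): 0011110100
Gen 6 (rule 182): 0101101110
Gen 7 (rule 124): 0111111011
Gen 8 (rule 165): 0011110100
Gen 9 (rule 182): 0101101110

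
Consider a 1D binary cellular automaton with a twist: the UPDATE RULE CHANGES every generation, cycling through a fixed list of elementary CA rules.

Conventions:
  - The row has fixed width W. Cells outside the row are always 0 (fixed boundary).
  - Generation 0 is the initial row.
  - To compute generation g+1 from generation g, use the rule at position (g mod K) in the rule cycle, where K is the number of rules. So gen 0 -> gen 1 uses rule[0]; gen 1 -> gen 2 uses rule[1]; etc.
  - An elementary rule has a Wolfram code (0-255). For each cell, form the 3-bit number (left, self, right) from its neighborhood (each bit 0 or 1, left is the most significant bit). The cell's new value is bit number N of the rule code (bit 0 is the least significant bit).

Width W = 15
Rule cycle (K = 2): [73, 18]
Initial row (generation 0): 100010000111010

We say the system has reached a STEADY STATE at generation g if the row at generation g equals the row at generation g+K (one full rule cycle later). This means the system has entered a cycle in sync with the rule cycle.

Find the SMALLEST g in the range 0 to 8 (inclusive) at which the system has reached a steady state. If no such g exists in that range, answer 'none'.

Answer: none

Derivation:
Gen 0: 100010000111010
Gen 1 (rule 73): 001000110101000
Gen 2 (rule 18): 010101000000100
Gen 3 (rule 73): 000000011110001
Gen 4 (rule 18): 000000100001010
Gen 5 (rule 73): 111110001100000
Gen 6 (rule 18): 000001010010000
Gen 7 (rule 73): 111100000000111
Gen 8 (rule 18): 000010000001000
Gen 9 (rule 73): 111000111100011
Gen 10 (rule 18): 000101000010100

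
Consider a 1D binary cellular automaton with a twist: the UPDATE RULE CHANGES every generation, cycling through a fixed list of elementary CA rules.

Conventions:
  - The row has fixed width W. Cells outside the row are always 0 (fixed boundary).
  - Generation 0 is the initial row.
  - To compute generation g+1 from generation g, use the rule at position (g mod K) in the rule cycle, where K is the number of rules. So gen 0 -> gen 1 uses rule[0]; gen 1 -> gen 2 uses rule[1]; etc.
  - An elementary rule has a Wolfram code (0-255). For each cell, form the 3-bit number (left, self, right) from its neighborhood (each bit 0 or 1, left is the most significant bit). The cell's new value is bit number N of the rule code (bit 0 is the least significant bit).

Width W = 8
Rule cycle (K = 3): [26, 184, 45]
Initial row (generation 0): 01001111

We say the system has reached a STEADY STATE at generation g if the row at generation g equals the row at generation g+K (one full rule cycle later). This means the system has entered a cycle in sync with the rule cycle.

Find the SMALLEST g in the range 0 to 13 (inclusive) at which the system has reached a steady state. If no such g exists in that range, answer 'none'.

Gen 0: 01001111
Gen 1 (rule 26): 10111000
Gen 2 (rule 184): 01110100
Gen 3 (rule 45): 01001101
Gen 4 (rule 26): 10111000
Gen 5 (rule 184): 01110100
Gen 6 (rule 45): 01001101
Gen 7 (rule 26): 10111000
Gen 8 (rule 184): 01110100
Gen 9 (rule 45): 01001101
Gen 10 (rule 26): 10111000
Gen 11 (rule 184): 01110100
Gen 12 (rule 45): 01001101
Gen 13 (rule 26): 10111000
Gen 14 (rule 184): 01110100
Gen 15 (rule 45): 01001101
Gen 16 (rule 26): 10111000

Answer: 1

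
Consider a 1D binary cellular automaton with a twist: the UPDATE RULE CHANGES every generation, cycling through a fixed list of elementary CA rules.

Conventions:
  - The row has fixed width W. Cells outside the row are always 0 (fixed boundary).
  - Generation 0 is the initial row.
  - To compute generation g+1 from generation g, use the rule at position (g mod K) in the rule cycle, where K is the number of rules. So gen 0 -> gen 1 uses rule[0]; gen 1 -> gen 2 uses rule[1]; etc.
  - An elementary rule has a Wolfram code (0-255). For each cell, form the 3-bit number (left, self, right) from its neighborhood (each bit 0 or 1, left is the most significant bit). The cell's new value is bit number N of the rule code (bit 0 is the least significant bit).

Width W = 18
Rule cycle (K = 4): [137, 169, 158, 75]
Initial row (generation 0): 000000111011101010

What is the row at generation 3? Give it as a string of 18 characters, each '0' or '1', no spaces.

Answer: 111001010111111110

Derivation:
Gen 0: 000000111011101010
Gen 1 (rule 137): 111110110011000000
Gen 2 (rule 169): 111101100010011111
Gen 3 (rule 158): 111001010111111110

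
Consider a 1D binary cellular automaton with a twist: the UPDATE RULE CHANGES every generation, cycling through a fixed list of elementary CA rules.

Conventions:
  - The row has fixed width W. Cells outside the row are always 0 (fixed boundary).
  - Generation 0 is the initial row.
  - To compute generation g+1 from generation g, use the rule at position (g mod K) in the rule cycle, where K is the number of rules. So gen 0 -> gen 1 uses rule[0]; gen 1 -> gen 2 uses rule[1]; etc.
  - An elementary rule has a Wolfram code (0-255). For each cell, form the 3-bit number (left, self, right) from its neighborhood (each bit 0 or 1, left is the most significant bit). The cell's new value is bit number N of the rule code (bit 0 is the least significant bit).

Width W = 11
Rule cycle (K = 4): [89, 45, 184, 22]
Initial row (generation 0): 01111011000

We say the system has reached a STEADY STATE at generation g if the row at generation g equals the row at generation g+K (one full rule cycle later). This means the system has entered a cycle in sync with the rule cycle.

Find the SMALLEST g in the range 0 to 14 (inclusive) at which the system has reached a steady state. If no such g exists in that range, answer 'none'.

Gen 0: 01111011000
Gen 1 (rule 89): 01001011111
Gen 2 (rule 45): 01001110000
Gen 3 (rule 184): 00101101000
Gen 4 (rule 22): 01100001100
Gen 5 (rule 89): 01111101111
Gen 6 (rule 45): 01000011000
Gen 7 (rule 184): 00100010100
Gen 8 (rule 22): 01110110110
Gen 9 (rule 89): 01010110111
Gen 10 (rule 45): 01111101100
Gen 11 (rule 184): 01111011010
Gen 12 (rule 22): 10000000011
Gen 13 (rule 89): 01111111011
Gen 14 (rule 45): 01000000110
Gen 15 (rule 184): 00100000101
Gen 16 (rule 22): 01110001101
Gen 17 (rule 89): 01011101100
Gen 18 (rule 45): 01110011001

Answer: none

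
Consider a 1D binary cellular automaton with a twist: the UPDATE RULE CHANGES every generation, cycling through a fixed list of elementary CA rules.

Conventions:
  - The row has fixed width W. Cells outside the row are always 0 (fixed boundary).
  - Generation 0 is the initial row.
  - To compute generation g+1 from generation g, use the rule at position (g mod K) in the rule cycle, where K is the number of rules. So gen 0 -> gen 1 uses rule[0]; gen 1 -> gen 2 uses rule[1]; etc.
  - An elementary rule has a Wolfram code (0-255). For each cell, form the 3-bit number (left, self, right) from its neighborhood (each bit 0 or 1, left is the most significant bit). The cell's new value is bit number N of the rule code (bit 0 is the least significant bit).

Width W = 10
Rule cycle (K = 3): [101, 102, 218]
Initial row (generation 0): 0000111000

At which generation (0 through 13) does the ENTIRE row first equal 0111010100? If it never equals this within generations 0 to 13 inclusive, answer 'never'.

Answer: never

Derivation:
Gen 0: 0000111000
Gen 1 (rule 101): 1110001011
Gen 2 (rule 102): 0010011101
Gen 3 (rule 218): 0101111100
Gen 4 (rule 101): 0110000101
Gen 5 (rule 102): 1010001111
Gen 6 (rule 218): 0001011111
Gen 7 (rule 101): 1101100001
Gen 8 (rule 102): 0110100011
Gen 9 (rule 218): 1110010111
Gen 10 (rule 101): 0010011001
Gen 11 (rule 102): 0110101011
Gen 12 (rule 218): 1110000011
Gen 13 (rule 101): 0010111001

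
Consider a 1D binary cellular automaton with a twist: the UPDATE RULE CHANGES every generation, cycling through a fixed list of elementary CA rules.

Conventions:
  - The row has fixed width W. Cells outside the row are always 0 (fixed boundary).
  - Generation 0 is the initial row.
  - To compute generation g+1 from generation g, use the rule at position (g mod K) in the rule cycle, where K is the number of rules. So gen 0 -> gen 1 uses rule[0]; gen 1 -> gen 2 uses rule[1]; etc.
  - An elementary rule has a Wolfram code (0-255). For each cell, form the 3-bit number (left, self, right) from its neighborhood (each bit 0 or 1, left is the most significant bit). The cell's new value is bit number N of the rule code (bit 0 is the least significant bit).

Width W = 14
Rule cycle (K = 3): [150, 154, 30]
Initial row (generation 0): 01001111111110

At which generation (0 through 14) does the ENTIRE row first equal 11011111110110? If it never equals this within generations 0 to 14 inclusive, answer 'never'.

Answer: never

Derivation:
Gen 0: 01001111111110
Gen 1 (rule 150): 11110111111101
Gen 2 (rule 154): 11100111111000
Gen 3 (rule 30): 10011100000100
Gen 4 (rule 150): 11101010001110
Gen 5 (rule 154): 11000001011101
Gen 6 (rule 30): 10100011010001
Gen 7 (rule 150): 10110100011011
Gen 8 (rule 154): 00100010110010
Gen 9 (rule 30): 01110110101111
Gen 10 (rule 150): 10100000100110
Gen 11 (rule 154): 00010001011101
Gen 12 (rule 30): 00111011010001
Gen 13 (rule 150): 01010000011011
Gen 14 (rule 154): 10001000110010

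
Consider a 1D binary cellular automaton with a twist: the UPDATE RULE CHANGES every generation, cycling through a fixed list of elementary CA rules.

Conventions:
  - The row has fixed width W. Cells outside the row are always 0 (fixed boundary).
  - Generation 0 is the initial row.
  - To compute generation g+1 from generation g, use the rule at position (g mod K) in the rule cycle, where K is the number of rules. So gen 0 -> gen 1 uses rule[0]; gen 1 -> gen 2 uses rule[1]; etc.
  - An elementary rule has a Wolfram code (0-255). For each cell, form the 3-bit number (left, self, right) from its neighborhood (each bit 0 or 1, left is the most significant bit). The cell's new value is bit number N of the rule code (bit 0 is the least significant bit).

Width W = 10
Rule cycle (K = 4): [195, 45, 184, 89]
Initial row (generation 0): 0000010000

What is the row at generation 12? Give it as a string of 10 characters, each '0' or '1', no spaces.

Answer: 1001001001

Derivation:
Gen 0: 0000010000
Gen 1 (rule 195): 1111100111
Gen 2 (rule 45): 1000000100
Gen 3 (rule 184): 0100000010
Gen 4 (rule 89): 0011111001
Gen 5 (rule 195): 1101111010
Gen 6 (rule 45): 1011000110
Gen 7 (rule 184): 0110100101
Gen 8 (rule 89): 0110010000
Gen 9 (rule 195): 1010100111
Gen 10 (rule 45): 1111100100
Gen 11 (rule 184): 1111010010
Gen 12 (rule 89): 1001001001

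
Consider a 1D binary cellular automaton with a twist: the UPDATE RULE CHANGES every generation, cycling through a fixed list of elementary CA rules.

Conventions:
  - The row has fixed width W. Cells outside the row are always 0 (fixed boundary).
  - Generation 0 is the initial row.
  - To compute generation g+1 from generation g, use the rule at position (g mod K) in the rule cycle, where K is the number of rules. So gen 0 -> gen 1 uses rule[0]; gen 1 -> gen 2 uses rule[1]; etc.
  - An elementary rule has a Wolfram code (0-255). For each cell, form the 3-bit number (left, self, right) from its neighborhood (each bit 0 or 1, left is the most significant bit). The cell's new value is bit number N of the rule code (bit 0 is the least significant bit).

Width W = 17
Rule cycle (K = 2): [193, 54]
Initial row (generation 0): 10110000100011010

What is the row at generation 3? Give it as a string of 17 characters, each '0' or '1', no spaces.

Answer: 10011000001111101

Derivation:
Gen 0: 10110000100011010
Gen 1 (rule 193): 00010110001001000
Gen 2 (rule 54): 00111001011111100
Gen 3 (rule 193): 10011000001111101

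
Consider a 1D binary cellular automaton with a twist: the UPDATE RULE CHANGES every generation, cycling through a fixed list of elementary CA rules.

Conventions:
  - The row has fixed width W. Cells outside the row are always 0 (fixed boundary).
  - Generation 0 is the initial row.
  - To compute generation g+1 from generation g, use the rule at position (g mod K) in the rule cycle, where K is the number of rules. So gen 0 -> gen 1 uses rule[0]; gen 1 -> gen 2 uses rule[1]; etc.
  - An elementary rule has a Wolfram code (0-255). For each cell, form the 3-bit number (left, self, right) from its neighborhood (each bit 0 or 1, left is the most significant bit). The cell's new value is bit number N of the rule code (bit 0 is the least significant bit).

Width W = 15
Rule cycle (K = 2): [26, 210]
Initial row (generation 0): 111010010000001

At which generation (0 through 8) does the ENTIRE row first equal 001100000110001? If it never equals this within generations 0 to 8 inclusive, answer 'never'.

Answer: never

Derivation:
Gen 0: 111010010000001
Gen 1 (rule 26): 100001101000010
Gen 2 (rule 210): 010010100100101
Gen 3 (rule 26): 101100011011000
Gen 4 (rule 210): 000110101001100
Gen 5 (rule 26): 001100000111010
Gen 6 (rule 210): 010110001011001
Gen 7 (rule 26): 100101010010110
Gen 8 (rule 210): 011000001100011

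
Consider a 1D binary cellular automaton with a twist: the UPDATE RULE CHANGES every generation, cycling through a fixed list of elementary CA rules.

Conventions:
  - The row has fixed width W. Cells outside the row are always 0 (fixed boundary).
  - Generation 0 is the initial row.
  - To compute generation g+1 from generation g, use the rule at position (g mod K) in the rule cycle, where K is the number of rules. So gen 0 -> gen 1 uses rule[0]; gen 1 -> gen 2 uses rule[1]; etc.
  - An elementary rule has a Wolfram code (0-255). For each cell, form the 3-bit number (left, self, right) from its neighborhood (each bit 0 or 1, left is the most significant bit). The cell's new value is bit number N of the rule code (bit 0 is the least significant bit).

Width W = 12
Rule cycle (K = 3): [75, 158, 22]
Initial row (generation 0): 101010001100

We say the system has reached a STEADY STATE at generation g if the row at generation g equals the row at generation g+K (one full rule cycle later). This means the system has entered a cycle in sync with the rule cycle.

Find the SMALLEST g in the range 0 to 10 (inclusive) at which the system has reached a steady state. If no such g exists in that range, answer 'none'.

Gen 0: 101010001100
Gen 1 (rule 75): 000000111101
Gen 2 (rule 158): 000001111001
Gen 3 (rule 22): 000010000111
Gen 4 (rule 75): 111100111101
Gen 5 (rule 158): 111011111001
Gen 6 (rule 22): 000000000111
Gen 7 (rule 75): 111111111101
Gen 8 (rule 158): 111111111001
Gen 9 (rule 22): 000000000111
Gen 10 (rule 75): 111111111101
Gen 11 (rule 158): 111111111001
Gen 12 (rule 22): 000000000111
Gen 13 (rule 75): 111111111101

Answer: 6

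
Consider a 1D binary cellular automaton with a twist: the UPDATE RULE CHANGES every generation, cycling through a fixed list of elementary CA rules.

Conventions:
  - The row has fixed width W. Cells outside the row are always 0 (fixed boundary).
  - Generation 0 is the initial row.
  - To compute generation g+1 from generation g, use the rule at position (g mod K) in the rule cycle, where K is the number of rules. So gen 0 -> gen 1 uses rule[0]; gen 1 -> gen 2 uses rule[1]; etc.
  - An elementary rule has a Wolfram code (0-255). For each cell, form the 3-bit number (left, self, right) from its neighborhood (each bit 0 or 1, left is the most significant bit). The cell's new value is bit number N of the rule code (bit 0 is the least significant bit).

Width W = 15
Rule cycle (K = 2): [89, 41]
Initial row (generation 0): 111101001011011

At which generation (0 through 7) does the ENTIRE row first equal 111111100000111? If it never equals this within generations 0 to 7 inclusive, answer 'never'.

Answer: 3

Derivation:
Gen 0: 111101001011011
Gen 1 (rule 89): 100100100011011
Gen 2 (rule 41): 000000001010110
Gen 3 (rule 89): 111111100000111
Gen 4 (rule 41): 100000001110100
Gen 5 (rule 89): 011111101010011
Gen 6 (rule 41): 010000010100010
Gen 7 (rule 89): 001111000011001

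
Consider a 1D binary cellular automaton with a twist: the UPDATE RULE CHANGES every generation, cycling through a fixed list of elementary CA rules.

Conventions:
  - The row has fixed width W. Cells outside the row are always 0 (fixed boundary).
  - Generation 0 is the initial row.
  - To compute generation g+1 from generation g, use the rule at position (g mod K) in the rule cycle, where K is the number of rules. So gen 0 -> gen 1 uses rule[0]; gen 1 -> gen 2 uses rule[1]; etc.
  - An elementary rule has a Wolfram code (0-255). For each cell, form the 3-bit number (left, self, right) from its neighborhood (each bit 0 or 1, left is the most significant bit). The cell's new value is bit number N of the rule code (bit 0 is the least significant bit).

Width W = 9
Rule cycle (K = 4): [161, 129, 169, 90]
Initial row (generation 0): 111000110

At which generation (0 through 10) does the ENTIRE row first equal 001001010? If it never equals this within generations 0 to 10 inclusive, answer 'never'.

Gen 0: 111000110
Gen 1 (rule 161): 010010000
Gen 2 (rule 129): 000000111
Gen 3 (rule 169): 111110110
Gen 4 (rule 90): 100010111
Gen 5 (rule 161): 001001010
Gen 6 (rule 129): 100000000
Gen 7 (rule 169): 001111111
Gen 8 (rule 90): 011000001
Gen 9 (rule 161): 000011100
Gen 10 (rule 129): 111001001

Answer: 5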